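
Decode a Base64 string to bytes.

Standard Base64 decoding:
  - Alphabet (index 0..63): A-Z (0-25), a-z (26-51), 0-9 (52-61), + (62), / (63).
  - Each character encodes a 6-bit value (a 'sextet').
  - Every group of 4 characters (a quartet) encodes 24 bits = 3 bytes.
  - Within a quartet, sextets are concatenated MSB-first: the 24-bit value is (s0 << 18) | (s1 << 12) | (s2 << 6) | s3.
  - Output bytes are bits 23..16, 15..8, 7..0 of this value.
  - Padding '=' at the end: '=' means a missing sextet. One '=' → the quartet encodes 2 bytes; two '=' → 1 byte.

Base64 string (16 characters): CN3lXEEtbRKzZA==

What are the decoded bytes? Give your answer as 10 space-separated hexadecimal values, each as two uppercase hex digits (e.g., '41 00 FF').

Answer: 08 DD E5 5C 41 2D 6D 12 B3 64

Derivation:
After char 0 ('C'=2): chars_in_quartet=1 acc=0x2 bytes_emitted=0
After char 1 ('N'=13): chars_in_quartet=2 acc=0x8D bytes_emitted=0
After char 2 ('3'=55): chars_in_quartet=3 acc=0x2377 bytes_emitted=0
After char 3 ('l'=37): chars_in_quartet=4 acc=0x8DDE5 -> emit 08 DD E5, reset; bytes_emitted=3
After char 4 ('X'=23): chars_in_quartet=1 acc=0x17 bytes_emitted=3
After char 5 ('E'=4): chars_in_quartet=2 acc=0x5C4 bytes_emitted=3
After char 6 ('E'=4): chars_in_quartet=3 acc=0x17104 bytes_emitted=3
After char 7 ('t'=45): chars_in_quartet=4 acc=0x5C412D -> emit 5C 41 2D, reset; bytes_emitted=6
After char 8 ('b'=27): chars_in_quartet=1 acc=0x1B bytes_emitted=6
After char 9 ('R'=17): chars_in_quartet=2 acc=0x6D1 bytes_emitted=6
After char 10 ('K'=10): chars_in_quartet=3 acc=0x1B44A bytes_emitted=6
After char 11 ('z'=51): chars_in_quartet=4 acc=0x6D12B3 -> emit 6D 12 B3, reset; bytes_emitted=9
After char 12 ('Z'=25): chars_in_quartet=1 acc=0x19 bytes_emitted=9
After char 13 ('A'=0): chars_in_quartet=2 acc=0x640 bytes_emitted=9
Padding '==': partial quartet acc=0x640 -> emit 64; bytes_emitted=10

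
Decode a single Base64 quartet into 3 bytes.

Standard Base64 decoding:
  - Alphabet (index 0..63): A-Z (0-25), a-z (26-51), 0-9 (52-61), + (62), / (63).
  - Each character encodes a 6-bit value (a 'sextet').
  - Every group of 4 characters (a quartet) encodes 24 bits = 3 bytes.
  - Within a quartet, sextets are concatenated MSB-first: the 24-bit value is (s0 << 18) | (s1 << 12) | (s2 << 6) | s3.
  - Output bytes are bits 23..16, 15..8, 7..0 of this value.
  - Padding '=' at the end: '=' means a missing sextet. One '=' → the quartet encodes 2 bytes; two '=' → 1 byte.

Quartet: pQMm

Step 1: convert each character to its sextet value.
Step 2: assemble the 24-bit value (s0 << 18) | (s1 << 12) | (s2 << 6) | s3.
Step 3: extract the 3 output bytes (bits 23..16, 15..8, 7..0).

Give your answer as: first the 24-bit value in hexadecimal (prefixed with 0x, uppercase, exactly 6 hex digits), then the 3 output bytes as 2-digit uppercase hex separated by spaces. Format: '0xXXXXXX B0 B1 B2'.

Sextets: p=41, Q=16, M=12, m=38
24-bit: (41<<18) | (16<<12) | (12<<6) | 38
      = 0xA40000 | 0x010000 | 0x000300 | 0x000026
      = 0xA50326
Bytes: (v>>16)&0xFF=A5, (v>>8)&0xFF=03, v&0xFF=26

Answer: 0xA50326 A5 03 26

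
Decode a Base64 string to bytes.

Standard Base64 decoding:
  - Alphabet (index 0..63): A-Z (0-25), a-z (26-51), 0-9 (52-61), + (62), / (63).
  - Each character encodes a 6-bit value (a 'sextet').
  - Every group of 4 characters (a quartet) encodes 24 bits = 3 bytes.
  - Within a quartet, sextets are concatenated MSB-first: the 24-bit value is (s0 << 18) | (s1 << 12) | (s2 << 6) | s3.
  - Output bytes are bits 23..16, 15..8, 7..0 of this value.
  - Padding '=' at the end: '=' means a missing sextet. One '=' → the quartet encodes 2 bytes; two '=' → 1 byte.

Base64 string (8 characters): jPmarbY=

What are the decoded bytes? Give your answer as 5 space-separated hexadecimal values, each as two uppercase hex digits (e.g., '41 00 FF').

After char 0 ('j'=35): chars_in_quartet=1 acc=0x23 bytes_emitted=0
After char 1 ('P'=15): chars_in_quartet=2 acc=0x8CF bytes_emitted=0
After char 2 ('m'=38): chars_in_quartet=3 acc=0x233E6 bytes_emitted=0
After char 3 ('a'=26): chars_in_quartet=4 acc=0x8CF99A -> emit 8C F9 9A, reset; bytes_emitted=3
After char 4 ('r'=43): chars_in_quartet=1 acc=0x2B bytes_emitted=3
After char 5 ('b'=27): chars_in_quartet=2 acc=0xADB bytes_emitted=3
After char 6 ('Y'=24): chars_in_quartet=3 acc=0x2B6D8 bytes_emitted=3
Padding '=': partial quartet acc=0x2B6D8 -> emit AD B6; bytes_emitted=5

Answer: 8C F9 9A AD B6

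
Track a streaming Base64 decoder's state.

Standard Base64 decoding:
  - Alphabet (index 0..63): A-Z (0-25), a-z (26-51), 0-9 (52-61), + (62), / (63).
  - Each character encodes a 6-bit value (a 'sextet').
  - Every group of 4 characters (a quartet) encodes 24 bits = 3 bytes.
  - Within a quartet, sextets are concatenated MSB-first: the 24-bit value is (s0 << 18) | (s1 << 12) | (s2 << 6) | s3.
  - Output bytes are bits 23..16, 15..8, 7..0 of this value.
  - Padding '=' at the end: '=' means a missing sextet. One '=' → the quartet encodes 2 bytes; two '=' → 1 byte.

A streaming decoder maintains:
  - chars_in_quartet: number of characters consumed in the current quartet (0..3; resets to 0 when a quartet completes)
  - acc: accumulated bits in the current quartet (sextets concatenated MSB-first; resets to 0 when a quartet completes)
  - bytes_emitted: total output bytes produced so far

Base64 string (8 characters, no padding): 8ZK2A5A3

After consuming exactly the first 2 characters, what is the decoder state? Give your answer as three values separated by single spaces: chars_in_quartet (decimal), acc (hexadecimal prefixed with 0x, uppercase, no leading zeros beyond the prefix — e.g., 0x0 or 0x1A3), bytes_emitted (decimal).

Answer: 2 0xF19 0

Derivation:
After char 0 ('8'=60): chars_in_quartet=1 acc=0x3C bytes_emitted=0
After char 1 ('Z'=25): chars_in_quartet=2 acc=0xF19 bytes_emitted=0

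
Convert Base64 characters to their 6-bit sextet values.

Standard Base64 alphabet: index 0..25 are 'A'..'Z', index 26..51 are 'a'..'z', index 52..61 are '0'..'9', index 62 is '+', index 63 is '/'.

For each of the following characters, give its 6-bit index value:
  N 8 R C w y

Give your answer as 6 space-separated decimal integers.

Answer: 13 60 17 2 48 50

Derivation:
'N': A..Z range, ord('N') − ord('A') = 13
'8': 0..9 range, 52 + ord('8') − ord('0') = 60
'R': A..Z range, ord('R') − ord('A') = 17
'C': A..Z range, ord('C') − ord('A') = 2
'w': a..z range, 26 + ord('w') − ord('a') = 48
'y': a..z range, 26 + ord('y') − ord('a') = 50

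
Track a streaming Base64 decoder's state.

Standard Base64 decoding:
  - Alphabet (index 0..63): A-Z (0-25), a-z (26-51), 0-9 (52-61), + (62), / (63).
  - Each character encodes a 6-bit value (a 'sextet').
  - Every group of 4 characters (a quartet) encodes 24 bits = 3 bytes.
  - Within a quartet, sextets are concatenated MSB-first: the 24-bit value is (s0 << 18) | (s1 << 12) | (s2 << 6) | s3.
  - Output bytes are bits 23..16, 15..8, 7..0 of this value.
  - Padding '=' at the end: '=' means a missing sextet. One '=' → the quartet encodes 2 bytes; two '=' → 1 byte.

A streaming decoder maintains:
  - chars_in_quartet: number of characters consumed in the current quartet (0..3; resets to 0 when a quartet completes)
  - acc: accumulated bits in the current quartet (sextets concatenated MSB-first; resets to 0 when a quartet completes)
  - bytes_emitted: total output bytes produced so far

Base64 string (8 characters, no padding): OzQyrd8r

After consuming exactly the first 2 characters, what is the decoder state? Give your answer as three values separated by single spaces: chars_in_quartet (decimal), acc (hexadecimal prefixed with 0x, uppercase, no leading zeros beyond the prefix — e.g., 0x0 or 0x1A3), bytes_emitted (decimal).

After char 0 ('O'=14): chars_in_quartet=1 acc=0xE bytes_emitted=0
After char 1 ('z'=51): chars_in_quartet=2 acc=0x3B3 bytes_emitted=0

Answer: 2 0x3B3 0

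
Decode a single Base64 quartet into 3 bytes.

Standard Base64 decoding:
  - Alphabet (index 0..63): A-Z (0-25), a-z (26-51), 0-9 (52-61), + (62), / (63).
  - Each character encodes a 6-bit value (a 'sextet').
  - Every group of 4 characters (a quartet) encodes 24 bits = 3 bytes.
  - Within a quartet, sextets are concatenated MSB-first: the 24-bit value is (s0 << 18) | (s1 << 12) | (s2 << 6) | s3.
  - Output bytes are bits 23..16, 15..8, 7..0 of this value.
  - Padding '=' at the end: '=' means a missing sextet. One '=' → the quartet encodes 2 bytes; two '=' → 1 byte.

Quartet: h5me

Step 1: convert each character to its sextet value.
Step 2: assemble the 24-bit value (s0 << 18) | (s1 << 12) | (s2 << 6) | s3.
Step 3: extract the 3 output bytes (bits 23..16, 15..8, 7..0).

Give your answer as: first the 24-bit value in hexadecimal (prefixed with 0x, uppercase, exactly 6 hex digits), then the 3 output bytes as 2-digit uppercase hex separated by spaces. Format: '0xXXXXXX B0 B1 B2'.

Answer: 0x87999E 87 99 9E

Derivation:
Sextets: h=33, 5=57, m=38, e=30
24-bit: (33<<18) | (57<<12) | (38<<6) | 30
      = 0x840000 | 0x039000 | 0x000980 | 0x00001E
      = 0x87999E
Bytes: (v>>16)&0xFF=87, (v>>8)&0xFF=99, v&0xFF=9E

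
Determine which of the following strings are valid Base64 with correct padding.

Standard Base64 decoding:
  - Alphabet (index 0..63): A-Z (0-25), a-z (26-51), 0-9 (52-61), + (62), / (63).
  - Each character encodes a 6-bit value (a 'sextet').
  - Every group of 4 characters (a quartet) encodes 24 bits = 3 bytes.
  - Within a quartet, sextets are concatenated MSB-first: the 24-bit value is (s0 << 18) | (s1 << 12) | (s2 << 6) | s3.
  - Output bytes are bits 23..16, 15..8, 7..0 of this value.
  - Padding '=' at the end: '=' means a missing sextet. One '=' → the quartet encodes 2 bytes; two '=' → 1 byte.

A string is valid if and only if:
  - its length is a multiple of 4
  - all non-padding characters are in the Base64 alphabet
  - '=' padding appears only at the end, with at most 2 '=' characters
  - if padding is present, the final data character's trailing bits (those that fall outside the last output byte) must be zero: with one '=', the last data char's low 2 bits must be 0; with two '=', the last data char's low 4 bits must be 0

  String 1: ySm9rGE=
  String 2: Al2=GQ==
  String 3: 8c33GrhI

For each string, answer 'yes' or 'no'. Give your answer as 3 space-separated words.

Answer: yes no yes

Derivation:
String 1: 'ySm9rGE=' → valid
String 2: 'Al2=GQ==' → invalid (bad char(s): ['=']; '=' in middle)
String 3: '8c33GrhI' → valid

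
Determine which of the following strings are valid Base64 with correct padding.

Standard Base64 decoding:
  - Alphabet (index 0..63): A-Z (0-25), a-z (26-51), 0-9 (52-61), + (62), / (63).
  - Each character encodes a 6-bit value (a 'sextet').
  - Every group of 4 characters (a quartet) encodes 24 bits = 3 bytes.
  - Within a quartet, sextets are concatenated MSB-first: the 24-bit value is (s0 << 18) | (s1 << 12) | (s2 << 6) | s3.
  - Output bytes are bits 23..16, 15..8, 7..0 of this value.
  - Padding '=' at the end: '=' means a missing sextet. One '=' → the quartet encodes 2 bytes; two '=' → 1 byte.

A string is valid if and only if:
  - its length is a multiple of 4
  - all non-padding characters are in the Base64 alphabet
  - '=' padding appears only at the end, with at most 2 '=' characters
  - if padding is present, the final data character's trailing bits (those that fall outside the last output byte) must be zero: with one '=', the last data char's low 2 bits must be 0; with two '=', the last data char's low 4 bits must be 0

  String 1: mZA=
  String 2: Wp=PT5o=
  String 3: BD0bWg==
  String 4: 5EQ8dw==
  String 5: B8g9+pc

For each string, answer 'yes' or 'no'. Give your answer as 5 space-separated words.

Answer: yes no yes yes no

Derivation:
String 1: 'mZA=' → valid
String 2: 'Wp=PT5o=' → invalid (bad char(s): ['=']; '=' in middle)
String 3: 'BD0bWg==' → valid
String 4: '5EQ8dw==' → valid
String 5: 'B8g9+pc' → invalid (len=7 not mult of 4)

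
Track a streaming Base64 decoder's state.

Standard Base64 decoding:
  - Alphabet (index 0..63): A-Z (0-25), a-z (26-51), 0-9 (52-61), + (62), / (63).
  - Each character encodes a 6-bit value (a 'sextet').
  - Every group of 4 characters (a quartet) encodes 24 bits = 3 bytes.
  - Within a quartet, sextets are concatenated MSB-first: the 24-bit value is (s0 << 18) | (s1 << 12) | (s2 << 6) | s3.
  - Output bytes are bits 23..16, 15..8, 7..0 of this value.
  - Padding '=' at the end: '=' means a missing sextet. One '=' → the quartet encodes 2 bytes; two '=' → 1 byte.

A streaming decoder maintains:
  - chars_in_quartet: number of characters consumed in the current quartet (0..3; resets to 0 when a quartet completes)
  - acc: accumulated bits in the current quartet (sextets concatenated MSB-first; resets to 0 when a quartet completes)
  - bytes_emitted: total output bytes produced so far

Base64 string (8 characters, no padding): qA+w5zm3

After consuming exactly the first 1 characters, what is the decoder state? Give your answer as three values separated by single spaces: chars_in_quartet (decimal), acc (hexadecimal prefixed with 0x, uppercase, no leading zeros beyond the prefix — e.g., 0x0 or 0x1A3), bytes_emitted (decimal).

Answer: 1 0x2A 0

Derivation:
After char 0 ('q'=42): chars_in_quartet=1 acc=0x2A bytes_emitted=0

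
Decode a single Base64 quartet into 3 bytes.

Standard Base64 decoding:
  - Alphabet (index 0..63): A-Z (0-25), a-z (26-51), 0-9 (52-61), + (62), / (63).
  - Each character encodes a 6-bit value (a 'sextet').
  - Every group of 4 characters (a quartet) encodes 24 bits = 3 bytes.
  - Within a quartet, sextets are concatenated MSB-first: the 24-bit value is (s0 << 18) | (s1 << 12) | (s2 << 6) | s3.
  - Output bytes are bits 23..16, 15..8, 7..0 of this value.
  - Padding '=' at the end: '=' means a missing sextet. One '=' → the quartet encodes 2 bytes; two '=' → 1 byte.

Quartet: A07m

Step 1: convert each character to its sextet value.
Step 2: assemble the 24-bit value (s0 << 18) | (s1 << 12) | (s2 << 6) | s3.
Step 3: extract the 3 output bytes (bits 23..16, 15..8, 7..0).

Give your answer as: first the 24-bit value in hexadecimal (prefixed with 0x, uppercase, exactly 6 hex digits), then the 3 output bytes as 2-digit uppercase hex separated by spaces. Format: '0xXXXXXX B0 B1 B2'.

Sextets: A=0, 0=52, 7=59, m=38
24-bit: (0<<18) | (52<<12) | (59<<6) | 38
      = 0x000000 | 0x034000 | 0x000EC0 | 0x000026
      = 0x034EE6
Bytes: (v>>16)&0xFF=03, (v>>8)&0xFF=4E, v&0xFF=E6

Answer: 0x034EE6 03 4E E6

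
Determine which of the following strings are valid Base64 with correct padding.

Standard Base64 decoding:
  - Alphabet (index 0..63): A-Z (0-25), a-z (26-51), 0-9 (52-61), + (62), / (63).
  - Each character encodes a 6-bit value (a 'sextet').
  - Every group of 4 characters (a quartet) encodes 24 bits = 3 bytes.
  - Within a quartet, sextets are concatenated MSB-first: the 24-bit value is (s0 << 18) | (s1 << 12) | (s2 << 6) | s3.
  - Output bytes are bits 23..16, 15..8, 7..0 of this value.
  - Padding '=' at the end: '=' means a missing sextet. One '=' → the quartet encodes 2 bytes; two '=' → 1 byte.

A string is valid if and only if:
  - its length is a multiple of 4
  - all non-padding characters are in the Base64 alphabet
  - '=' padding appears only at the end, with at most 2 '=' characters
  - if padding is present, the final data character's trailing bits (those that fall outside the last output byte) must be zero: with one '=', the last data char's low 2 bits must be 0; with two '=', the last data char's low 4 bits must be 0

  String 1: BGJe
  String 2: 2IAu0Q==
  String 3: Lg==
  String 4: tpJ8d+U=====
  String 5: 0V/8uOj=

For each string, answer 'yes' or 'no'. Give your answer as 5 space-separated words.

String 1: 'BGJe' → valid
String 2: '2IAu0Q==' → valid
String 3: 'Lg==' → valid
String 4: 'tpJ8d+U=====' → invalid (5 pad chars (max 2))
String 5: '0V/8uOj=' → invalid (bad trailing bits)

Answer: yes yes yes no no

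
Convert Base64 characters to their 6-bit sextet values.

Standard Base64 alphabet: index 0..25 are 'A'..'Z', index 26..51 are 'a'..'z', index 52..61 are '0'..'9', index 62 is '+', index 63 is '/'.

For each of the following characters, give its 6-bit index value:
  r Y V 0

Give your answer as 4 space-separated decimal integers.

'r': a..z range, 26 + ord('r') − ord('a') = 43
'Y': A..Z range, ord('Y') − ord('A') = 24
'V': A..Z range, ord('V') − ord('A') = 21
'0': 0..9 range, 52 + ord('0') − ord('0') = 52

Answer: 43 24 21 52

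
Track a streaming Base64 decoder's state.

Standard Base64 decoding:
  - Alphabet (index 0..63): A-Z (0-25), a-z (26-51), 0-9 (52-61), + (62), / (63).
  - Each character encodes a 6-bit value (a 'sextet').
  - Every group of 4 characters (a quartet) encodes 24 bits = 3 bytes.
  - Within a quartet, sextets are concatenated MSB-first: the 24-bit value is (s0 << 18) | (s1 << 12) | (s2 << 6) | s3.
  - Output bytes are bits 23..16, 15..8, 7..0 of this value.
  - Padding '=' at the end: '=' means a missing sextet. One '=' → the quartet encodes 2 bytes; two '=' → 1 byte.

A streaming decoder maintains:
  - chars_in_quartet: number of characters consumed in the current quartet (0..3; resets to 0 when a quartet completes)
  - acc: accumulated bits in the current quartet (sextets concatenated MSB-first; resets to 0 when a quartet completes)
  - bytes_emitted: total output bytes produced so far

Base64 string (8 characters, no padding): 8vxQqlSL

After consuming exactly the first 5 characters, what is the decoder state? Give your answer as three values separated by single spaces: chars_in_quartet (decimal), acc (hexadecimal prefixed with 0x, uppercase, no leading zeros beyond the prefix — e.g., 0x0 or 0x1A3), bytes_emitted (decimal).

Answer: 1 0x2A 3

Derivation:
After char 0 ('8'=60): chars_in_quartet=1 acc=0x3C bytes_emitted=0
After char 1 ('v'=47): chars_in_quartet=2 acc=0xF2F bytes_emitted=0
After char 2 ('x'=49): chars_in_quartet=3 acc=0x3CBF1 bytes_emitted=0
After char 3 ('Q'=16): chars_in_quartet=4 acc=0xF2FC50 -> emit F2 FC 50, reset; bytes_emitted=3
After char 4 ('q'=42): chars_in_quartet=1 acc=0x2A bytes_emitted=3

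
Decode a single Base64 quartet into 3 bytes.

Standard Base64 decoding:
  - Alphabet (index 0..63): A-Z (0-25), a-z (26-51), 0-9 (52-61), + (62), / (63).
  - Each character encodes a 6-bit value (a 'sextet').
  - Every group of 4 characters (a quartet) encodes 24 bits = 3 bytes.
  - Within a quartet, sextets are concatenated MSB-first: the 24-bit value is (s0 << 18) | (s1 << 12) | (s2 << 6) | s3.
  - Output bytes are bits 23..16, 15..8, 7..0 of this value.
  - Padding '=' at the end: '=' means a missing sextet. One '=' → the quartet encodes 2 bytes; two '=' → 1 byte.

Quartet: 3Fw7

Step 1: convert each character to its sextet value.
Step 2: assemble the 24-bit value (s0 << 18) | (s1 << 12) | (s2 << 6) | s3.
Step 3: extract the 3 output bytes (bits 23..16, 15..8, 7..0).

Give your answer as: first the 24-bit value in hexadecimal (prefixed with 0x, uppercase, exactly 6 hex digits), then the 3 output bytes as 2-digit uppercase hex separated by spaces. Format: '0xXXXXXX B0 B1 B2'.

Sextets: 3=55, F=5, w=48, 7=59
24-bit: (55<<18) | (5<<12) | (48<<6) | 59
      = 0xDC0000 | 0x005000 | 0x000C00 | 0x00003B
      = 0xDC5C3B
Bytes: (v>>16)&0xFF=DC, (v>>8)&0xFF=5C, v&0xFF=3B

Answer: 0xDC5C3B DC 5C 3B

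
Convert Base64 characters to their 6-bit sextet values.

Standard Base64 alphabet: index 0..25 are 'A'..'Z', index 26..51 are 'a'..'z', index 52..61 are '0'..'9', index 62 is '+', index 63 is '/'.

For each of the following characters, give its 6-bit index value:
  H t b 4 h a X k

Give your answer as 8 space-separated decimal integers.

'H': A..Z range, ord('H') − ord('A') = 7
't': a..z range, 26 + ord('t') − ord('a') = 45
'b': a..z range, 26 + ord('b') − ord('a') = 27
'4': 0..9 range, 52 + ord('4') − ord('0') = 56
'h': a..z range, 26 + ord('h') − ord('a') = 33
'a': a..z range, 26 + ord('a') − ord('a') = 26
'X': A..Z range, ord('X') − ord('A') = 23
'k': a..z range, 26 + ord('k') − ord('a') = 36

Answer: 7 45 27 56 33 26 23 36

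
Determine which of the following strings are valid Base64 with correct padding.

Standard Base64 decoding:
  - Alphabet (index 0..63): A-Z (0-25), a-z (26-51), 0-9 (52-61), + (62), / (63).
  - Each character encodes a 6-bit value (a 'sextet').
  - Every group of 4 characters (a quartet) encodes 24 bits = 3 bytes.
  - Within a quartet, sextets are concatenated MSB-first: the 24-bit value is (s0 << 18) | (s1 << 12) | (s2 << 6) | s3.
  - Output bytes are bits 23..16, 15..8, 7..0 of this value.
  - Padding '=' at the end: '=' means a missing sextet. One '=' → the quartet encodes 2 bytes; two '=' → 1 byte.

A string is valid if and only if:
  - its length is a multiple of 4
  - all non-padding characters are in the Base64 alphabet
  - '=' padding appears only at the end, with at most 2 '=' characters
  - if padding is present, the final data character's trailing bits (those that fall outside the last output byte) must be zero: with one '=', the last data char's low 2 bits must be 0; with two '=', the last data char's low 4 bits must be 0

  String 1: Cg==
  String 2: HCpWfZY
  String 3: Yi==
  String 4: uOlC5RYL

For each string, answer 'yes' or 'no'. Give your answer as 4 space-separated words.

String 1: 'Cg==' → valid
String 2: 'HCpWfZY' → invalid (len=7 not mult of 4)
String 3: 'Yi==' → invalid (bad trailing bits)
String 4: 'uOlC5RYL' → valid

Answer: yes no no yes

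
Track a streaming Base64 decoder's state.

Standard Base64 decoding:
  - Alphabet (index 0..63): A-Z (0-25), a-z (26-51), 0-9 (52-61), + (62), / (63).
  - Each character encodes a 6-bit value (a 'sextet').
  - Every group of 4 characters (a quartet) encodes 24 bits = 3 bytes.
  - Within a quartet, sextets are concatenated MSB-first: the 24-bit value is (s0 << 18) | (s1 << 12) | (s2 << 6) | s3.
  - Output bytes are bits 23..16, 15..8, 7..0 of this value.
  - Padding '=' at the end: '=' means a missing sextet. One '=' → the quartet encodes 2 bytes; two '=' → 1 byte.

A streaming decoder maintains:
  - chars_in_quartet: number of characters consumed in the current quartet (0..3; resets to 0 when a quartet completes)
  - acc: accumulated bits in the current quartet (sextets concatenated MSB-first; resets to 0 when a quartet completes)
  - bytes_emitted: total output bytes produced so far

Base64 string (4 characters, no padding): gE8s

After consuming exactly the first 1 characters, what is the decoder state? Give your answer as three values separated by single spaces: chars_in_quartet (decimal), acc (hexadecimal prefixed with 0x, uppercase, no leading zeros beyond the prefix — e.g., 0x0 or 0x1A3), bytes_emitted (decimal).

After char 0 ('g'=32): chars_in_quartet=1 acc=0x20 bytes_emitted=0

Answer: 1 0x20 0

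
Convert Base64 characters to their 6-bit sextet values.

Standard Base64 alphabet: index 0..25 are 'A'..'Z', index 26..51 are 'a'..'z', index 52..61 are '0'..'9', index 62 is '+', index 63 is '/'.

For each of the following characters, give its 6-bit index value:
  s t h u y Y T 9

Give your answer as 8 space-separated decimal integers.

's': a..z range, 26 + ord('s') − ord('a') = 44
't': a..z range, 26 + ord('t') − ord('a') = 45
'h': a..z range, 26 + ord('h') − ord('a') = 33
'u': a..z range, 26 + ord('u') − ord('a') = 46
'y': a..z range, 26 + ord('y') − ord('a') = 50
'Y': A..Z range, ord('Y') − ord('A') = 24
'T': A..Z range, ord('T') − ord('A') = 19
'9': 0..9 range, 52 + ord('9') − ord('0') = 61

Answer: 44 45 33 46 50 24 19 61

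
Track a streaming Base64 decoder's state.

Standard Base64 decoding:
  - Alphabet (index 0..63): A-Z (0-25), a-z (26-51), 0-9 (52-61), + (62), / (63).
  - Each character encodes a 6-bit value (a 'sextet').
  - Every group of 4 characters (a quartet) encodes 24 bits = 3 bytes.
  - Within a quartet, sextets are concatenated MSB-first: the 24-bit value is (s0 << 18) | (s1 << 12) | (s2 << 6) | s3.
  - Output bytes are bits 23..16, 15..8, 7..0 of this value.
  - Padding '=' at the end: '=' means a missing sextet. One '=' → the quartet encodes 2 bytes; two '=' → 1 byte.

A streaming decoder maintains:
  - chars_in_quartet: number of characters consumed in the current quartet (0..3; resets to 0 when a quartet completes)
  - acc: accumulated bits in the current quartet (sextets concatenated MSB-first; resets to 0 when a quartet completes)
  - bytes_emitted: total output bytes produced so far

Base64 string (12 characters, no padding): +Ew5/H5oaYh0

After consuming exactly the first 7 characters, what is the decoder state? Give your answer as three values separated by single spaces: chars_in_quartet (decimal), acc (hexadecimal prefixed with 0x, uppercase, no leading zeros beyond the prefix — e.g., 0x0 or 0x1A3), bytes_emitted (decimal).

Answer: 3 0x3F1F9 3

Derivation:
After char 0 ('+'=62): chars_in_quartet=1 acc=0x3E bytes_emitted=0
After char 1 ('E'=4): chars_in_quartet=2 acc=0xF84 bytes_emitted=0
After char 2 ('w'=48): chars_in_quartet=3 acc=0x3E130 bytes_emitted=0
After char 3 ('5'=57): chars_in_quartet=4 acc=0xF84C39 -> emit F8 4C 39, reset; bytes_emitted=3
After char 4 ('/'=63): chars_in_quartet=1 acc=0x3F bytes_emitted=3
After char 5 ('H'=7): chars_in_quartet=2 acc=0xFC7 bytes_emitted=3
After char 6 ('5'=57): chars_in_quartet=3 acc=0x3F1F9 bytes_emitted=3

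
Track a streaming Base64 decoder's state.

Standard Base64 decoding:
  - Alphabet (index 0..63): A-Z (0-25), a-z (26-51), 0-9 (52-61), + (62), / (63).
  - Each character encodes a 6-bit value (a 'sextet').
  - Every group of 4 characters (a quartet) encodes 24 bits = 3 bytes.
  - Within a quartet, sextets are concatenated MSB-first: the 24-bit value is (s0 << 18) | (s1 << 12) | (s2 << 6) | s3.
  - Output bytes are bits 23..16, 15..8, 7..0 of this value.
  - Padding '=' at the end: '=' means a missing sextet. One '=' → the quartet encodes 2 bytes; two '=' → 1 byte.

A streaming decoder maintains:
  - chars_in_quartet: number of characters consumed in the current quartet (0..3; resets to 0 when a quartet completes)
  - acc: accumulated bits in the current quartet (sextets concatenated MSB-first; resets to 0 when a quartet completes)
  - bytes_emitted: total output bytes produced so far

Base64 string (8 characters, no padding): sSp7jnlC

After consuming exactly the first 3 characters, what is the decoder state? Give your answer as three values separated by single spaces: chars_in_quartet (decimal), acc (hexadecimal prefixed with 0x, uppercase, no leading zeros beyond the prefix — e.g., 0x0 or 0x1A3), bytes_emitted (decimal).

After char 0 ('s'=44): chars_in_quartet=1 acc=0x2C bytes_emitted=0
After char 1 ('S'=18): chars_in_quartet=2 acc=0xB12 bytes_emitted=0
After char 2 ('p'=41): chars_in_quartet=3 acc=0x2C4A9 bytes_emitted=0

Answer: 3 0x2C4A9 0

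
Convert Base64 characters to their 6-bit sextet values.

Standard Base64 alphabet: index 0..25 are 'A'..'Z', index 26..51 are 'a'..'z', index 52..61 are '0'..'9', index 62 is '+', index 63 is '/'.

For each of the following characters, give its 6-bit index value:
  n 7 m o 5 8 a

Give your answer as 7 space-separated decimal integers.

Answer: 39 59 38 40 57 60 26

Derivation:
'n': a..z range, 26 + ord('n') − ord('a') = 39
'7': 0..9 range, 52 + ord('7') − ord('0') = 59
'm': a..z range, 26 + ord('m') − ord('a') = 38
'o': a..z range, 26 + ord('o') − ord('a') = 40
'5': 0..9 range, 52 + ord('5') − ord('0') = 57
'8': 0..9 range, 52 + ord('8') − ord('0') = 60
'a': a..z range, 26 + ord('a') − ord('a') = 26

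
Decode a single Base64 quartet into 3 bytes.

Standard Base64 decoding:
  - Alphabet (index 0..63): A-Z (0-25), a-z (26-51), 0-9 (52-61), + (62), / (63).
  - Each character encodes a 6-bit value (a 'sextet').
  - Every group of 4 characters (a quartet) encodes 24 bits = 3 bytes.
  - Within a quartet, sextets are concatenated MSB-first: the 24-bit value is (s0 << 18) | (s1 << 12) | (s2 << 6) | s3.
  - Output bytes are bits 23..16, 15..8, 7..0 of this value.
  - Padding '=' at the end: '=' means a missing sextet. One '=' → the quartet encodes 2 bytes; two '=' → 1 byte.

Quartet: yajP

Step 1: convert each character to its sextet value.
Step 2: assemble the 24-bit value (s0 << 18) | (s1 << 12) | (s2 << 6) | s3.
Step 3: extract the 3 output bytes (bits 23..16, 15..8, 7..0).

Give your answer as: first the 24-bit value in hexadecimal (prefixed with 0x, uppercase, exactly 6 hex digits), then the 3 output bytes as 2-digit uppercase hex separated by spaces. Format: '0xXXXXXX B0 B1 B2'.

Sextets: y=50, a=26, j=35, P=15
24-bit: (50<<18) | (26<<12) | (35<<6) | 15
      = 0xC80000 | 0x01A000 | 0x0008C0 | 0x00000F
      = 0xC9A8CF
Bytes: (v>>16)&0xFF=C9, (v>>8)&0xFF=A8, v&0xFF=CF

Answer: 0xC9A8CF C9 A8 CF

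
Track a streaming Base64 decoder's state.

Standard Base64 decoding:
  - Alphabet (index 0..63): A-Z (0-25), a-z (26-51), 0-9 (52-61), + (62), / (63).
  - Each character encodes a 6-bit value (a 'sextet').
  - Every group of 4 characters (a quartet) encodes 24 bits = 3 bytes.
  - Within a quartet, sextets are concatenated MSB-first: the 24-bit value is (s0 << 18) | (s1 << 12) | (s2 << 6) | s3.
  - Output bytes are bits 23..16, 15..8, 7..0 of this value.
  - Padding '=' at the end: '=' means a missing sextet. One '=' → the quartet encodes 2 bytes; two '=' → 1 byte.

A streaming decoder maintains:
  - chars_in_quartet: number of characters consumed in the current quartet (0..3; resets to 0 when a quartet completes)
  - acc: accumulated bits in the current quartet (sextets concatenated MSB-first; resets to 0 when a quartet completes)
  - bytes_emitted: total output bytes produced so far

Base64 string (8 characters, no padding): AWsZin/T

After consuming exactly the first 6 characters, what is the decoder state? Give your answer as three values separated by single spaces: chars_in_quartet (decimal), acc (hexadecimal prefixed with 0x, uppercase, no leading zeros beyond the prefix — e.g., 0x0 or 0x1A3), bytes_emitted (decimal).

Answer: 2 0x8A7 3

Derivation:
After char 0 ('A'=0): chars_in_quartet=1 acc=0x0 bytes_emitted=0
After char 1 ('W'=22): chars_in_quartet=2 acc=0x16 bytes_emitted=0
After char 2 ('s'=44): chars_in_quartet=3 acc=0x5AC bytes_emitted=0
After char 3 ('Z'=25): chars_in_quartet=4 acc=0x16B19 -> emit 01 6B 19, reset; bytes_emitted=3
After char 4 ('i'=34): chars_in_quartet=1 acc=0x22 bytes_emitted=3
After char 5 ('n'=39): chars_in_quartet=2 acc=0x8A7 bytes_emitted=3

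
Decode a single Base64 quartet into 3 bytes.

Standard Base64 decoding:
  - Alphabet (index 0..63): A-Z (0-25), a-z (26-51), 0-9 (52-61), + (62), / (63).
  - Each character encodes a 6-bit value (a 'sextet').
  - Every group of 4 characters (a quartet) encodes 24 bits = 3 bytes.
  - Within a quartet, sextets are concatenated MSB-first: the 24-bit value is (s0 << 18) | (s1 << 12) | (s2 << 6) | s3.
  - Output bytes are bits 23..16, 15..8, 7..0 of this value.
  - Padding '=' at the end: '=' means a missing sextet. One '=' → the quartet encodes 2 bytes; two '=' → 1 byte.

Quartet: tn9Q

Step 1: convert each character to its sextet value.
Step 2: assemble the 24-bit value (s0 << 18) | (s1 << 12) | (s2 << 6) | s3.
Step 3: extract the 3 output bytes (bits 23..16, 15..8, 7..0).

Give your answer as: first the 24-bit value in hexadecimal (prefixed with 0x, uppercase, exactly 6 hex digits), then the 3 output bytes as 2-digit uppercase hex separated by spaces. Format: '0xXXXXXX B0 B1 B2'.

Sextets: t=45, n=39, 9=61, Q=16
24-bit: (45<<18) | (39<<12) | (61<<6) | 16
      = 0xB40000 | 0x027000 | 0x000F40 | 0x000010
      = 0xB67F50
Bytes: (v>>16)&0xFF=B6, (v>>8)&0xFF=7F, v&0xFF=50

Answer: 0xB67F50 B6 7F 50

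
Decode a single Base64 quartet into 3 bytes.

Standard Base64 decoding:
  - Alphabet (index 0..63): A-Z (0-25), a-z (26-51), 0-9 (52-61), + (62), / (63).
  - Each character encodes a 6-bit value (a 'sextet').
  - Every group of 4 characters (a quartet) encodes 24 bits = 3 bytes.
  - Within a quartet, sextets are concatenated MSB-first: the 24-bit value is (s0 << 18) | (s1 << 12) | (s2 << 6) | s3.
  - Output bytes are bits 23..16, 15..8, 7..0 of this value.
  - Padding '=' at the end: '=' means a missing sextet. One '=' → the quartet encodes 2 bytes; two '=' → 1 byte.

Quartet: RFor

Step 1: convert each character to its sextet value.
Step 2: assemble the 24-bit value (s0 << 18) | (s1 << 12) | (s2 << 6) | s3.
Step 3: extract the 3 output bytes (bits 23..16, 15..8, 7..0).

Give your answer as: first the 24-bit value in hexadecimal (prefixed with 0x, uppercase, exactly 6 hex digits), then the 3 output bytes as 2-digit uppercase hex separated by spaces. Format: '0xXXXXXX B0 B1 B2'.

Sextets: R=17, F=5, o=40, r=43
24-bit: (17<<18) | (5<<12) | (40<<6) | 43
      = 0x440000 | 0x005000 | 0x000A00 | 0x00002B
      = 0x445A2B
Bytes: (v>>16)&0xFF=44, (v>>8)&0xFF=5A, v&0xFF=2B

Answer: 0x445A2B 44 5A 2B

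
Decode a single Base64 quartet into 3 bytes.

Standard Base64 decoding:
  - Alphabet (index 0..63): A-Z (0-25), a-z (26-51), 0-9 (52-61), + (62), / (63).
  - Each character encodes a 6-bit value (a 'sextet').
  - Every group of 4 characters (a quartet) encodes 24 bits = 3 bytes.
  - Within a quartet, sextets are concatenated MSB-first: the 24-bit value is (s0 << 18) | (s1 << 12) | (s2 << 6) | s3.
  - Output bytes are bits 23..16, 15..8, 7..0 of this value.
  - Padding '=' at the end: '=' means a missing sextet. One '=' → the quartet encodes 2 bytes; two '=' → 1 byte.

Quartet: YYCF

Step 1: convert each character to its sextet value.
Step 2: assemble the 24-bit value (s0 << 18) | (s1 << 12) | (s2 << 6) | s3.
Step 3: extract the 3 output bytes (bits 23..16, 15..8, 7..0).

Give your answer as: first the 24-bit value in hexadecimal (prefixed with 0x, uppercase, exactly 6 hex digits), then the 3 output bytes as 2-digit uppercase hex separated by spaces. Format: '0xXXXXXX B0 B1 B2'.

Sextets: Y=24, Y=24, C=2, F=5
24-bit: (24<<18) | (24<<12) | (2<<6) | 5
      = 0x600000 | 0x018000 | 0x000080 | 0x000005
      = 0x618085
Bytes: (v>>16)&0xFF=61, (v>>8)&0xFF=80, v&0xFF=85

Answer: 0x618085 61 80 85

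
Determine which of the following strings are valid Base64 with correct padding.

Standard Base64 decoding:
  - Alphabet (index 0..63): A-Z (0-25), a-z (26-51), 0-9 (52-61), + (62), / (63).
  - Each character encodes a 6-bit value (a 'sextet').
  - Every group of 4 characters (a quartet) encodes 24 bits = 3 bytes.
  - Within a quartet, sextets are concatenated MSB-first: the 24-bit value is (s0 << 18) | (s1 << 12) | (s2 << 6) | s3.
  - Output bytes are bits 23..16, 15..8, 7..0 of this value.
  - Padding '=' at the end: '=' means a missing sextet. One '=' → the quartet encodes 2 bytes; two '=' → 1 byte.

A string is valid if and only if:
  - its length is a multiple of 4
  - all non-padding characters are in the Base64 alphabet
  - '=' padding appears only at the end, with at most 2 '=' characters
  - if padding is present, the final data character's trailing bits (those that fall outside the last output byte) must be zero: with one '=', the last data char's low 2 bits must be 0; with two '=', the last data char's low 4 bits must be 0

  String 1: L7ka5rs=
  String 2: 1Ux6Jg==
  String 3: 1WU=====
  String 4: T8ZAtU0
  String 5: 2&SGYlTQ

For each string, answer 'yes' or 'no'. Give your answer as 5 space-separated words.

Answer: yes yes no no no

Derivation:
String 1: 'L7ka5rs=' → valid
String 2: '1Ux6Jg==' → valid
String 3: '1WU=====' → invalid (5 pad chars (max 2))
String 4: 'T8ZAtU0' → invalid (len=7 not mult of 4)
String 5: '2&SGYlTQ' → invalid (bad char(s): ['&'])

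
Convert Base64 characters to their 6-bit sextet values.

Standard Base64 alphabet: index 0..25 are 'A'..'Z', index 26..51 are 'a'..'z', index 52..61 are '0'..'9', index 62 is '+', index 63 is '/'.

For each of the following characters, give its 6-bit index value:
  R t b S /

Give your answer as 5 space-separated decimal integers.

Answer: 17 45 27 18 63

Derivation:
'R': A..Z range, ord('R') − ord('A') = 17
't': a..z range, 26 + ord('t') − ord('a') = 45
'b': a..z range, 26 + ord('b') − ord('a') = 27
'S': A..Z range, ord('S') − ord('A') = 18
'/': index 63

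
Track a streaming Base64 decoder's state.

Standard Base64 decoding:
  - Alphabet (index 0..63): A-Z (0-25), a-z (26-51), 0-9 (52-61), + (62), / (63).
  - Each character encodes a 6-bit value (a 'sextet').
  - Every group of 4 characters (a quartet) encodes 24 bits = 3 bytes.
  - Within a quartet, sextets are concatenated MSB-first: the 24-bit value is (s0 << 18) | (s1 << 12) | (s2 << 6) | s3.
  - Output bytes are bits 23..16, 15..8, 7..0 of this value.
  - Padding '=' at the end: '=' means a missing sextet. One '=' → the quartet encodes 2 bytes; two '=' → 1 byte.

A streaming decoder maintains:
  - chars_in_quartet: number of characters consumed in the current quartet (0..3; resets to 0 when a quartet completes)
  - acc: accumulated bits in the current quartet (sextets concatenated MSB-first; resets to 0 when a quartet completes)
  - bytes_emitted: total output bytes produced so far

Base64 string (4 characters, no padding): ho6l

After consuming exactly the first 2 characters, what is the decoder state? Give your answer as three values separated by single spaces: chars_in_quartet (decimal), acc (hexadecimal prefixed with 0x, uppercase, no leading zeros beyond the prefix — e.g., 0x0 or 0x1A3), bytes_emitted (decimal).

After char 0 ('h'=33): chars_in_quartet=1 acc=0x21 bytes_emitted=0
After char 1 ('o'=40): chars_in_quartet=2 acc=0x868 bytes_emitted=0

Answer: 2 0x868 0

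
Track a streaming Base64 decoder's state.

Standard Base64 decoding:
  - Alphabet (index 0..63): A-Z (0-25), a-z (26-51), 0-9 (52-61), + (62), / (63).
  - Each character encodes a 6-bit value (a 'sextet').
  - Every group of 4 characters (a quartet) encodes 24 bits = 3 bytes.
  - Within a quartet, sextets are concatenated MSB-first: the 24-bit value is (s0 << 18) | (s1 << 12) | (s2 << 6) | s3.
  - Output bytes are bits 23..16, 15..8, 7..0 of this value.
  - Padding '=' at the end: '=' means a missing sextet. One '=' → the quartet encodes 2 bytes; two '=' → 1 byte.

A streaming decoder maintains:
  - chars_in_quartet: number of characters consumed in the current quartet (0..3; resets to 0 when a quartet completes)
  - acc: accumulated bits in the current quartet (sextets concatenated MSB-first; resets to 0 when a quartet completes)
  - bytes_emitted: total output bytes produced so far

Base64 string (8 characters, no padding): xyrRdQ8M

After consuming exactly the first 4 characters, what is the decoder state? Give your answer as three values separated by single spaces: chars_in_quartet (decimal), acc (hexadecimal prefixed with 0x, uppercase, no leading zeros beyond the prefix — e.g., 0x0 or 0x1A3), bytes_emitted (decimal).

Answer: 0 0x0 3

Derivation:
After char 0 ('x'=49): chars_in_quartet=1 acc=0x31 bytes_emitted=0
After char 1 ('y'=50): chars_in_quartet=2 acc=0xC72 bytes_emitted=0
After char 2 ('r'=43): chars_in_quartet=3 acc=0x31CAB bytes_emitted=0
After char 3 ('R'=17): chars_in_quartet=4 acc=0xC72AD1 -> emit C7 2A D1, reset; bytes_emitted=3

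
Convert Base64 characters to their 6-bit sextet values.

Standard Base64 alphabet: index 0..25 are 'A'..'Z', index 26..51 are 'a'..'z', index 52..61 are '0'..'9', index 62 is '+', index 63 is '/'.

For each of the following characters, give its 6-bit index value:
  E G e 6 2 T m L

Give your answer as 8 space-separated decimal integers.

'E': A..Z range, ord('E') − ord('A') = 4
'G': A..Z range, ord('G') − ord('A') = 6
'e': a..z range, 26 + ord('e') − ord('a') = 30
'6': 0..9 range, 52 + ord('6') − ord('0') = 58
'2': 0..9 range, 52 + ord('2') − ord('0') = 54
'T': A..Z range, ord('T') − ord('A') = 19
'm': a..z range, 26 + ord('m') − ord('a') = 38
'L': A..Z range, ord('L') − ord('A') = 11

Answer: 4 6 30 58 54 19 38 11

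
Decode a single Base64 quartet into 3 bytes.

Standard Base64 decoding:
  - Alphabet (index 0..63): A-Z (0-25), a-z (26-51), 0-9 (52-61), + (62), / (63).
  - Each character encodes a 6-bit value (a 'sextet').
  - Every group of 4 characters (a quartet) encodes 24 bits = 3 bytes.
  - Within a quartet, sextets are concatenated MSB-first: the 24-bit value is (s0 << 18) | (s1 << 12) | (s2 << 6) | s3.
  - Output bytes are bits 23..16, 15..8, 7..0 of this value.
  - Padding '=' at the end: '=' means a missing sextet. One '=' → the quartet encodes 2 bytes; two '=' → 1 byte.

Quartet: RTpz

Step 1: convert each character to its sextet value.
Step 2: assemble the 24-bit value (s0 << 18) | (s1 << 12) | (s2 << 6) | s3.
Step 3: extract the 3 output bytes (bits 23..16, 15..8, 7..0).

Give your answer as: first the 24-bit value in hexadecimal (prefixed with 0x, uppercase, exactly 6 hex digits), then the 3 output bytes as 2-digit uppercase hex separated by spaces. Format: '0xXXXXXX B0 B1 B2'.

Sextets: R=17, T=19, p=41, z=51
24-bit: (17<<18) | (19<<12) | (41<<6) | 51
      = 0x440000 | 0x013000 | 0x000A40 | 0x000033
      = 0x453A73
Bytes: (v>>16)&0xFF=45, (v>>8)&0xFF=3A, v&0xFF=73

Answer: 0x453A73 45 3A 73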